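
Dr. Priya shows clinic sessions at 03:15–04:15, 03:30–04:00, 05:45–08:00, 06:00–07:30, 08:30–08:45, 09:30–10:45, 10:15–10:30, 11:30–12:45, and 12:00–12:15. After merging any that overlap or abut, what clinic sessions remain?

03:30–04:00 overlaps/touches 03:15–04:15 → extend to 03:15–04:15.
05:45–08:00 is disjoint → start new block.
06:00–07:30 overlaps/touches 05:45–08:00 → extend to 05:45–08:00.
08:30–08:45 is disjoint → start new block.
09:30–10:45 is disjoint → start new block.
10:15–10:30 overlaps/touches 09:30–10:45 → extend to 09:30–10:45.
11:30–12:45 is disjoint → start new block.
12:00–12:15 overlaps/touches 11:30–12:45 → extend to 11:30–12:45.

03:15–04:15, 05:45–08:00, 08:30–08:45, 09:30–10:45, 11:30–12:45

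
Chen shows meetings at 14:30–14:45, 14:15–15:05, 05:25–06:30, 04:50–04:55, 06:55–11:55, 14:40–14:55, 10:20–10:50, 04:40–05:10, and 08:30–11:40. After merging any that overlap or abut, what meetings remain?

Sort by start: 04:40-05:10, 04:50-04:55, 05:25-06:30, 06:55-11:55, 08:30-11:40, 10:20-10:50, 14:15-15:05, 14:30-14:45, 14:40-14:55.
04:50-04:55 overlaps/touches 04:40-05:10 → extend to 04:40-05:10.
05:25-06:30 is disjoint → start new block.
06:55-11:55 is disjoint → start new block.
08:30-11:40 overlaps/touches 06:55-11:55 → extend to 06:55-11:55.
10:20-10:50 overlaps/touches 06:55-11:55 → extend to 06:55-11:55.
14:15-15:05 is disjoint → start new block.
14:30-14:45 overlaps/touches 14:15-15:05 → extend to 14:15-15:05.
14:40-14:55 overlaps/touches 14:15-15:05 → extend to 14:15-15:05.

04:40-05:10, 05:25-06:30, 06:55-11:55, 14:15-15:05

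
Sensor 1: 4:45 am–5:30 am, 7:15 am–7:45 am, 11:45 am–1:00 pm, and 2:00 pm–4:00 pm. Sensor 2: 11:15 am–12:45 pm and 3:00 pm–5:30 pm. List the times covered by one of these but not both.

4:45 am-5:30 am, 7:15 am-7:45 am, 11:15 am-11:45 am, 12:45 pm-1:00 pm, 2:00 pm-3:00 pm, 4:00 pm-5:30 pm

A but not B: 4:45 am-5:30 am, 7:15 am-7:45 am, 12:45 pm-1:00 pm, 2:00 pm-3:00 pm.
B but not A: 11:15 am-11:45 am, 4:00 pm-5:30 pm.
Combining gives A △ B.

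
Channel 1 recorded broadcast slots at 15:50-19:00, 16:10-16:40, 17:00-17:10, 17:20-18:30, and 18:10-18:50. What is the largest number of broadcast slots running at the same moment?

3

Sweep endpoints in order; track running count of active intervals.
Peak of 3 reached at 18:10.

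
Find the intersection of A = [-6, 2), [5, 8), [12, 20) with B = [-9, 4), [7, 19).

[-6, 2) overlaps B on [-6, 2).
[5, 8) overlaps B on [7, 8).
[12, 20) overlaps B on [12, 19).

[-6, 2) ∪ [7, 8) ∪ [12, 19)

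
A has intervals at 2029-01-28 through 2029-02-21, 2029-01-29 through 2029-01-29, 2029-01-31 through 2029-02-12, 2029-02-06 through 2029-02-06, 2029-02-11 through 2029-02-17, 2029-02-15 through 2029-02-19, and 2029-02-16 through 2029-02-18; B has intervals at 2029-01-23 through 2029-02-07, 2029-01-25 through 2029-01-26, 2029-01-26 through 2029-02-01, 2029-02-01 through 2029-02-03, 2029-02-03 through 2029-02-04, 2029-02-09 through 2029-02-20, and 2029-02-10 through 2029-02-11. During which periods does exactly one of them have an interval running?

Merge the first list: 2029-01-28 through 2029-02-21.
Merge the second list: 2029-01-23 through 2029-02-07, 2029-02-09 through 2029-02-20.
Only in the first: 2029-02-08 through 2029-02-08, 2029-02-21 through 2029-02-21.
Only in the second: 2029-01-23 through 2029-01-27.
Together these are the periods covered by exactly one.

2029-01-23 through 2029-01-27, 2029-02-08 through 2029-02-08, 2029-02-21 through 2029-02-21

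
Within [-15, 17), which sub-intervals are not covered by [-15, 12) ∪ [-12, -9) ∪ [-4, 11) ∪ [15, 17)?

[12, 15)

After merging, the occupied span is [-15, 12), [15, 17).
Complement within [-15, 17): [12, 15).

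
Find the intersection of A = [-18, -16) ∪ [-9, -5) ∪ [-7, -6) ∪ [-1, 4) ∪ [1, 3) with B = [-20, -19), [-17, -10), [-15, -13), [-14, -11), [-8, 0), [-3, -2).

A, merged: [-18, -16), [-9, -5), [-1, 4).
B, merged: [-20, -19), [-17, -10), [-8, 0).
[-18, -16) meets the second set on [-17, -16).
[-9, -5) meets the second set on [-8, -5).
[-1, 4) meets the second set on [-1, 0).

[-17, -16) ∪ [-8, -5) ∪ [-1, 0)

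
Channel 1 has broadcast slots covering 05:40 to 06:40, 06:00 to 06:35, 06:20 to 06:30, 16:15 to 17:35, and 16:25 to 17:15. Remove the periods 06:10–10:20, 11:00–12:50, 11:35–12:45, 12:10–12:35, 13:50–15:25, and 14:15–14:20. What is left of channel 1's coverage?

05:40–06:10, 16:15–17:35

First set merges to 05:40–06:40, 16:15–17:35.
Second set merges to 06:10–10:20, 11:00–12:50, 13:50–15:25.
05:40–06:40 with B removed leaves 05:40–06:10.
16:15–17:35 is untouched.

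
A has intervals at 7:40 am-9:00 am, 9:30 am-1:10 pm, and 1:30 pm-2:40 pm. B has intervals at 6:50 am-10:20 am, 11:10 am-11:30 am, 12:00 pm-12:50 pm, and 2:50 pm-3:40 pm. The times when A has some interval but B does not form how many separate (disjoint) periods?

4

A \ B = 10:20 am–11:10 am, 11:30 am–12:00 pm, 12:50 pm–1:10 pm, 1:30 pm–2:40 pm.
That is 4 disjoint pieces.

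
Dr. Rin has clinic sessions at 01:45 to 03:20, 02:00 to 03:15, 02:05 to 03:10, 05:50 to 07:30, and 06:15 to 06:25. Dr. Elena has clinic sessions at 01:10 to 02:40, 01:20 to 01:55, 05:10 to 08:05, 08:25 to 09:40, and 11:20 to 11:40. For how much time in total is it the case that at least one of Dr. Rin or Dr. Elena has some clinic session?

6 h 40 min

Merge the first list: 01:45–03:20, 05:50–07:30.
Merge the second list: 01:10–02:40, 05:10–08:05, 08:25–09:40, 11:20–11:40.
A ∪ B = 01:10–03:20, 05:10–08:05, 08:25–09:40, 11:20–11:40.
Total: 2 h 10 min + 2 h 55 min + 1 h 15 min + 20 min = 6 h 40 min.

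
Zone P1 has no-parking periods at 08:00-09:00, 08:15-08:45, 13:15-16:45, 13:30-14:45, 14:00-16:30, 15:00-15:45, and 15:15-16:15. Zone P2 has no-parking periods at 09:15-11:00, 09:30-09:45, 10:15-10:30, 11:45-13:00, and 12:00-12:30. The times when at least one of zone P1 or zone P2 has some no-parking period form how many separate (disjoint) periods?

A, merged: 08:00-09:00, 13:15-16:45.
B, merged: 09:15-11:00, 11:45-13:00.
A ∪ B = 08:00-09:00, 09:15-11:00, 11:45-13:00, 13:15-16:45.
That is 4 disjoint pieces.

4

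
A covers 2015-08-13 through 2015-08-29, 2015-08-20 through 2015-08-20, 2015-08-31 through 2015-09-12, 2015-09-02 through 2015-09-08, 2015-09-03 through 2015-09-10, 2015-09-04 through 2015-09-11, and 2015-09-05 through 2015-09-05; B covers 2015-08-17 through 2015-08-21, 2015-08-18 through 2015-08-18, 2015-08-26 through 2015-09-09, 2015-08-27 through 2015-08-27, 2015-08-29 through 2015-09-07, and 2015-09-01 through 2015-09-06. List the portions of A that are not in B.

First set merges to 2015-08-13 through 2015-08-29, 2015-08-31 through 2015-09-12.
Second set merges to 2015-08-17 through 2015-08-21, 2015-08-26 through 2015-09-09.
2015-08-13 through 2015-08-29 \ B = 2015-08-13 through 2015-08-16, 2015-08-22 through 2015-08-25.
2015-08-31 through 2015-09-12 \ B = 2015-09-10 through 2015-09-12.

2015-08-13 through 2015-08-16, 2015-08-22 through 2015-08-25, 2015-09-10 through 2015-09-12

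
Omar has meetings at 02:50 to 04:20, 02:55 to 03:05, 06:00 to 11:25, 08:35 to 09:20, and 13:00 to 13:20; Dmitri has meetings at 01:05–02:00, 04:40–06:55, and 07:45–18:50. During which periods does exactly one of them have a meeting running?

01:05–02:00, 02:50–04:20, 04:40–06:00, 06:55–07:45, 11:25–13:00, 13:20–18:50

Merge the first list: 02:50–04:20, 06:00–11:25, 13:00–13:20.
Only in the first: 02:50–04:20, 06:55–07:45.
Only in the second: 01:05–02:00, 04:40–06:00, 11:25–13:00, 13:20–18:50.
Together these are the periods covered by exactly one.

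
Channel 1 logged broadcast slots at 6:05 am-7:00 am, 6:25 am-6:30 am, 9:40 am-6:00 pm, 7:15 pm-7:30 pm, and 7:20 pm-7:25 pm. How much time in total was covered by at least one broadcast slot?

Merged: 6:05 am–7:00 am, 9:40 am–6:00 pm, 7:15 pm–7:30 pm.
Lengths: 55 min + 8 h 20 min + 15 min = 9 h 30 min.

9 h 30 min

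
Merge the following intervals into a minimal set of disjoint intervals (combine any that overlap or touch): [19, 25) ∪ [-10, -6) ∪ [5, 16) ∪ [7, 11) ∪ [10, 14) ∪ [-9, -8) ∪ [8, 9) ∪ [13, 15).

Sort by start: [-10, -6), [-9, -8), [5, 16), [7, 11), [8, 9), [10, 14), [13, 15), [19, 25).
[-9, -8) overlaps/touches [-10, -6) → extend to [-10, -6).
[5, 16) is disjoint → start new block.
[7, 11) overlaps/touches [5, 16) → extend to [5, 16).
[8, 9) overlaps/touches [5, 16) → extend to [5, 16).
[10, 14) overlaps/touches [5, 16) → extend to [5, 16).
[13, 15) overlaps/touches [5, 16) → extend to [5, 16).
[19, 25) is disjoint → start new block.

[-10, -6) ∪ [5, 16) ∪ [19, 25)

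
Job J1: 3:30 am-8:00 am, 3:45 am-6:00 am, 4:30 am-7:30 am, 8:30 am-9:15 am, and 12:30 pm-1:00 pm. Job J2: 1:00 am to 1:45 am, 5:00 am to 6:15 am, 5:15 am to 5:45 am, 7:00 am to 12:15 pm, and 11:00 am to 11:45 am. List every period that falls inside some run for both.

5:00 am–6:15 am, 7:00 am–8:00 am, 8:30 am–9:15 am

A, merged: 3:30 am–8:00 am, 8:30 am–9:15 am, 12:30 pm–1:00 pm.
B, merged: 1:00 am–1:45 am, 5:00 am–6:15 am, 7:00 am–12:15 pm.
3:30 am–8:00 am ∩ B → 5:00 am–6:15 am, 7:00 am–8:00 am.
8:30 am–9:15 am ∩ B → 8:30 am–9:15 am.
12:30 pm–1:00 pm meets no B interval.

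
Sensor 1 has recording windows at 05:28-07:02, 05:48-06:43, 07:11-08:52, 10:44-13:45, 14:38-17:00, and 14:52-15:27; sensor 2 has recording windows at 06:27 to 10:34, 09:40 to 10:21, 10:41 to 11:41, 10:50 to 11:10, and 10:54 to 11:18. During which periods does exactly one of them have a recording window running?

05:28-06:27, 07:02-07:11, 08:52-10:34, 10:41-10:44, 11:41-13:45, 14:38-17:00

First set merges to 05:28-07:02, 07:11-08:52, 10:44-13:45, 14:38-17:00.
Second set merges to 06:27-10:34, 10:41-11:41.
A \ B = 05:28-06:27, 11:41-13:45, 14:38-17:00.
B \ A = 07:02-07:11, 08:52-10:34, 10:41-10:44.
Union of the two gives the symmetric difference.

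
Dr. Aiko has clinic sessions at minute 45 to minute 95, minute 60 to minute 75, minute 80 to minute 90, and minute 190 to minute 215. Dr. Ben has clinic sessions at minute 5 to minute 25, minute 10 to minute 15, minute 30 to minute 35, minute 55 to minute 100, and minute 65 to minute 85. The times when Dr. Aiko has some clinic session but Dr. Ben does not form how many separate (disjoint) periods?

2

A, merged: minute 45 to minute 95, minute 190 to minute 215.
B, merged: minute 5 to minute 25, minute 30 to minute 35, minute 55 to minute 100.
A \ B = minute 45 to minute 55, minute 190 to minute 215.
That is 2 disjoint pieces.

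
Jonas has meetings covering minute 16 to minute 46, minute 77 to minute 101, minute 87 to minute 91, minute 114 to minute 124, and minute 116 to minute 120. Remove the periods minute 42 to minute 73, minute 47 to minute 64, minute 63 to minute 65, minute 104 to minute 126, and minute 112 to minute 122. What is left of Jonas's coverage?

First set merges to minute 16 to minute 46, minute 77 to minute 101, minute 114 to minute 124.
Second set merges to minute 42 to minute 73, minute 104 to minute 126.
minute 16 to minute 46 \ B = minute 16 to minute 42.
minute 77 to minute 101: nothing removed.
minute 114 to minute 124: entirely removed.

minute 16 to minute 42, minute 77 to minute 101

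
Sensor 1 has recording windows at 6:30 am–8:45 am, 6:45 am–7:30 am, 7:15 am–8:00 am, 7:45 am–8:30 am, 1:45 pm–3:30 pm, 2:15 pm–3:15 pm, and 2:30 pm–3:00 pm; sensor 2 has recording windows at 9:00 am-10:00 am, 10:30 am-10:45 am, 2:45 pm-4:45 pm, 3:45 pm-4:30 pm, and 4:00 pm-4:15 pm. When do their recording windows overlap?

First set merges to 6:30 am–8:45 am, 1:45 pm–3:30 pm.
Second set merges to 9:00 am–10:00 am, 10:30 am–10:45 am, 2:45 pm–4:45 pm.
6:30 am–8:45 am meets no B interval.
1:45 pm–3:30 pm ∩ B → 2:45 pm–3:30 pm.

2:45 pm–3:30 pm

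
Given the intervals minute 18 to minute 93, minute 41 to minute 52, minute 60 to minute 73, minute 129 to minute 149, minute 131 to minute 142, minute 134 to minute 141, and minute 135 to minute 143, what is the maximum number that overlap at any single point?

At minute 135, 4 of the intervals are simultaneously active.
No point has more.

4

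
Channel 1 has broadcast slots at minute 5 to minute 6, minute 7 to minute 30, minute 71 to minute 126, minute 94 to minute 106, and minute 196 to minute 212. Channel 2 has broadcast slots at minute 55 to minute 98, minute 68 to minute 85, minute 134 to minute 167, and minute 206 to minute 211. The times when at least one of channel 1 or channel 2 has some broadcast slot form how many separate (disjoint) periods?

First set merges to minute 5 to minute 6, minute 7 to minute 30, minute 71 to minute 126, minute 196 to minute 212.
Second set merges to minute 55 to minute 98, minute 134 to minute 167, minute 206 to minute 211.
A ∪ B = minute 5 to minute 6, minute 7 to minute 30, minute 55 to minute 126, minute 134 to minute 167, minute 196 to minute 212.
That is 5 disjoint pieces.

5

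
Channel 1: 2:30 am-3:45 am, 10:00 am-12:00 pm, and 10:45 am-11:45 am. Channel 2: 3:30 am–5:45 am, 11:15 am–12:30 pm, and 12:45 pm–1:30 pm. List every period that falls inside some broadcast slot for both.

Merge the first list: 2:30 am–3:45 am, 10:00 am–12:00 pm.
2:30 am–3:45 am meets the second set on 3:30 am–3:45 am.
10:00 am–12:00 pm meets the second set on 11:15 am–12:00 pm.

3:30 am–3:45 am, 11:15 am–12:00 pm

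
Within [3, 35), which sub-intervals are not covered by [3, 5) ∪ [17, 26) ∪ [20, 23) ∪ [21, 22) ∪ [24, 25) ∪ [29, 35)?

Covered (merged): [3, 5), [17, 26), [29, 35).
Uncovered inside [3, 35): [5, 17), [26, 29).

[5, 17) ∪ [26, 29)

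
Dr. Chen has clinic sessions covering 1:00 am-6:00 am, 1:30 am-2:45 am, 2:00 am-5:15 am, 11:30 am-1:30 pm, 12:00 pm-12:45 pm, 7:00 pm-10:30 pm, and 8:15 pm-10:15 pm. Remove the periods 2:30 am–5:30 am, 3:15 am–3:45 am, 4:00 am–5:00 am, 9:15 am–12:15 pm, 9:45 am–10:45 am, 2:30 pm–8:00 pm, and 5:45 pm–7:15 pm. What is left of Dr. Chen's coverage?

1:00 am–2:30 am, 5:30 am–6:00 am, 12:15 pm–1:30 pm, 8:00 pm–10:30 pm

A, merged: 1:00 am–6:00 am, 11:30 am–1:30 pm, 7:00 pm–10:30 pm.
B, merged: 2:30 am–5:30 am, 9:15 am–12:15 pm, 2:30 pm–8:00 pm.
1:00 am–6:00 am \ B = 1:00 am–2:30 am, 5:30 am–6:00 am.
11:30 am–1:30 pm \ B = 12:15 pm–1:30 pm.
7:00 pm–10:30 pm \ B = 8:00 pm–10:30 pm.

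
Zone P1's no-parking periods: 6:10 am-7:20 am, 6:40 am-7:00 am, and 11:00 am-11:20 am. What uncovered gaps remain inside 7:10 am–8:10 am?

7:20 am–8:10 am

After merging, the occupied span is 6:10 am–7:20 am, 11:00 am–11:20 am.
Complement within 7:10 am–8:10 am: 7:20 am–8:10 am.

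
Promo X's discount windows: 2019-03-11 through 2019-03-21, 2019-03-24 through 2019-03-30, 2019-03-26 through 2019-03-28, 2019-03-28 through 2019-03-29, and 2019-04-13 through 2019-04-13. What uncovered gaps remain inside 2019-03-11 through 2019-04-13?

Covered (merged): 2019-03-11 through 2019-03-21, 2019-03-24 through 2019-03-30, 2019-04-13 through 2019-04-13.
Gaps within 2019-03-11 through 2019-04-13: 2019-03-22 through 2019-03-23, 2019-03-31 through 2019-04-12.

2019-03-22 through 2019-03-23, 2019-03-31 through 2019-04-12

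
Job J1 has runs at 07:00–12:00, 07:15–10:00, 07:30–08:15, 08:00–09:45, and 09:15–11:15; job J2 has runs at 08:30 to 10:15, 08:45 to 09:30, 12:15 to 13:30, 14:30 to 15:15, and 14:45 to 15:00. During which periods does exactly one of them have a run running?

A, merged: 07:00–12:00.
B, merged: 08:30–10:15, 12:15–13:30, 14:30–15:15.
Only in the first: 07:00–08:30, 10:15–12:00.
Only in the second: 12:15–13:30, 14:30–15:15.
Together these are the periods covered by exactly one.

07:00–08:30, 10:15–12:00, 12:15–13:30, 14:30–15:15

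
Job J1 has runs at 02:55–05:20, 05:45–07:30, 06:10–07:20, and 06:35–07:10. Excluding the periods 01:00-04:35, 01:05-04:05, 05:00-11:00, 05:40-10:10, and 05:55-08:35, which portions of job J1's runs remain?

04:35-05:00

A, merged: 02:55-05:20, 05:45-07:30.
B, merged: 01:00-04:35, 05:00-11:00.
02:55-05:20 minus B → 04:35-05:00.
05:45-07:30: fully covered by B → removed.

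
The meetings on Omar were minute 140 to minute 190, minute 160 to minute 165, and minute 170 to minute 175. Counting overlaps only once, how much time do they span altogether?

50 minutes

Merged: minute 140 to minute 190.
Length: 50 minutes.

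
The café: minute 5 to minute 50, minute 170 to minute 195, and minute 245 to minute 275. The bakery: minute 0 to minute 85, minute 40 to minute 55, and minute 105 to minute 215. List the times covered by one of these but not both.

minute 0 to minute 5, minute 50 to minute 85, minute 105 to minute 170, minute 195 to minute 215, minute 245 to minute 275

B, merged: minute 0 to minute 85, minute 105 to minute 215.
A but not B: minute 245 to minute 275.
B but not A: minute 0 to minute 5, minute 50 to minute 85, minute 105 to minute 170, minute 195 to minute 215.
Combining gives A △ B.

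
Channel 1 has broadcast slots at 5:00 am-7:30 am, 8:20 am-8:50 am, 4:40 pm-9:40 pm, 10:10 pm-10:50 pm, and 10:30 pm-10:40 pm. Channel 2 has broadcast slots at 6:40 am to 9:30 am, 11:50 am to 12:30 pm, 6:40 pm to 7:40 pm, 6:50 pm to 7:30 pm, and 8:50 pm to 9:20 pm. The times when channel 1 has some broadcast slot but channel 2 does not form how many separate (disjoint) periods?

Merge the first list: 5:00 am–7:30 am, 8:20 am–8:50 am, 4:40 pm–9:40 pm, 10:10 pm–10:50 pm.
Merge the second list: 6:40 am–9:30 am, 11:50 am–12:30 pm, 6:40 pm–7:40 pm, 8:50 pm–9:20 pm.
A \ B = 5:00 am–6:40 am, 4:40 pm–6:40 pm, 7:40 pm–8:50 pm, 9:20 pm–9:40 pm, 10:10 pm–10:50 pm.
That is 5 disjoint pieces.

5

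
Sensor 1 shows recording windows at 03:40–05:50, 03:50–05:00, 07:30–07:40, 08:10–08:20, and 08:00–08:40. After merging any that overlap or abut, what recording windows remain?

03:40–05:50, 07:30–07:40, 08:00–08:40

Sort by start: 03:40–05:50, 03:50–05:00, 07:30–07:40, 08:00–08:40, 08:10–08:20.
03:50–05:00 overlaps/touches 03:40–05:50 → extend to 03:40–05:50.
07:30–07:40 is disjoint → start new block.
08:00–08:40 is disjoint → start new block.
08:10–08:20 overlaps/touches 08:00–08:40 → extend to 08:00–08:40.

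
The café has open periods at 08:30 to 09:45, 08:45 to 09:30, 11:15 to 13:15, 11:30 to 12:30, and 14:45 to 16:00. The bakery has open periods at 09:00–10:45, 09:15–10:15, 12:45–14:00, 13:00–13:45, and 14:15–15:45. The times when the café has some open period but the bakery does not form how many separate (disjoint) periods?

3

A, merged: 08:30–09:45, 11:15–13:15, 14:45–16:00.
B, merged: 09:00–10:45, 12:45–14:00, 14:15–15:45.
A \ B = 08:30–09:00, 11:15–12:45, 15:45–16:00.
That is 3 disjoint pieces.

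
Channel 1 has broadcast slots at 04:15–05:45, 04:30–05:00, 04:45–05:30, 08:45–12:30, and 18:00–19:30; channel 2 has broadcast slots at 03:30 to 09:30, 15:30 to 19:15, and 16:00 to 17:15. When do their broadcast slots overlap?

04:15-05:45, 08:45-09:30, 18:00-19:15

Merge the first list: 04:15-05:45, 08:45-12:30, 18:00-19:30.
Merge the second list: 03:30-09:30, 15:30-19:15.
04:15-05:45 overlaps B on 04:15-05:45.
08:45-12:30 overlaps B on 08:45-09:30.
18:00-19:30 overlaps B on 18:00-19:15.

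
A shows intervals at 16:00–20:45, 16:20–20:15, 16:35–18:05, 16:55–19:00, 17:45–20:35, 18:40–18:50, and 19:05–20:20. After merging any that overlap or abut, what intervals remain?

16:00-20:45

16:20-20:15 overlaps/touches 16:00-20:45 → extend to 16:00-20:45.
16:35-18:05 overlaps/touches 16:00-20:45 → extend to 16:00-20:45.
16:55-19:00 overlaps/touches 16:00-20:45 → extend to 16:00-20:45.
17:45-20:35 overlaps/touches 16:00-20:45 → extend to 16:00-20:45.
18:40-18:50 overlaps/touches 16:00-20:45 → extend to 16:00-20:45.
19:05-20:20 overlaps/touches 16:00-20:45 → extend to 16:00-20:45.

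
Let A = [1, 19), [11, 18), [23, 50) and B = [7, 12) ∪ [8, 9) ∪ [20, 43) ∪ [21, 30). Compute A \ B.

[1, 7) ∪ [12, 19) ∪ [43, 50)

A, merged: [1, 19), [23, 50).
B, merged: [7, 12), [20, 43).
[1, 19) with B removed leaves [1, 7), [12, 19).
[23, 50) with B removed leaves [43, 50).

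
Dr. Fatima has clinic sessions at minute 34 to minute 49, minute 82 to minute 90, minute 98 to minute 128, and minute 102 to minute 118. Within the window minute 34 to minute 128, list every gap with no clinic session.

After merging, the occupied span is minute 34 to minute 49, minute 82 to minute 90, minute 98 to minute 128.
Uncovered inside minute 34 to minute 128: minute 49 to minute 82, minute 90 to minute 98.

minute 49 to minute 82, minute 90 to minute 98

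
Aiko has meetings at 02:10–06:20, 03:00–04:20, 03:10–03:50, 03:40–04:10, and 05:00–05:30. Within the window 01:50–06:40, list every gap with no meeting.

01:50–02:10, 06:20–06:40

Covered (merged): 02:10–06:20.
Uncovered inside 01:50–06:40: 01:50–02:10, 06:20–06:40.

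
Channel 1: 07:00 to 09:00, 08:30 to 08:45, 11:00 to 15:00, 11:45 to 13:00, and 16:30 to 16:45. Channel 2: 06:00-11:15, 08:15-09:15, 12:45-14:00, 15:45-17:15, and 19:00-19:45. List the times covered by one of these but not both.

First set merges to 07:00–09:00, 11:00–15:00, 16:30–16:45.
Second set merges to 06:00–11:15, 12:45–14:00, 15:45–17:15, 19:00–19:45.
A \ B = 11:15–12:45, 14:00–15:00.
B \ A = 06:00–07:00, 09:00–11:00, 15:45–16:30, 16:45–17:15, 19:00–19:45.
Union of the two gives the symmetric difference.

06:00–07:00, 09:00–11:00, 11:15–12:45, 14:00–15:00, 15:45–16:30, 16:45–17:15, 19:00–19:45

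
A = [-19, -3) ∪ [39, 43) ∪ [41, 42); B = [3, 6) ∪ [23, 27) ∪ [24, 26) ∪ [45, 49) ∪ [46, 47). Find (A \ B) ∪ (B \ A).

A, merged: [-19, -3), [39, 43).
B, merged: [3, 6), [23, 27), [45, 49).
A but not B: [-19, -3), [39, 43).
B but not A: [3, 6), [23, 27), [45, 49).
Combining gives A △ B.

[-19, -3) ∪ [3, 6) ∪ [23, 27) ∪ [39, 43) ∪ [45, 49)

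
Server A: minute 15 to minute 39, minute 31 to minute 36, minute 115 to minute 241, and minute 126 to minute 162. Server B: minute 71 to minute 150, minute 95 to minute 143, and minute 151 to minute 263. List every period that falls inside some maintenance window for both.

minute 115 to minute 150, minute 151 to minute 241

First set merges to minute 15 to minute 39, minute 115 to minute 241.
Second set merges to minute 71 to minute 150, minute 151 to minute 263.
minute 15 to minute 39: no overlap with the second set.
minute 115 to minute 241 meets the second set on minute 115 to minute 150, minute 151 to minute 241.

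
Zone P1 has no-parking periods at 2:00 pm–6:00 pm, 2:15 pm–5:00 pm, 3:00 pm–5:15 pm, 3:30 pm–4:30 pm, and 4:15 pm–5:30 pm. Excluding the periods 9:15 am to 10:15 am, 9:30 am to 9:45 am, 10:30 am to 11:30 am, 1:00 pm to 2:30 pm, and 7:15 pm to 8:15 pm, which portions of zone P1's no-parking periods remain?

A, merged: 2:00 pm–6:00 pm.
B, merged: 9:15 am–10:15 am, 10:30 am–11:30 am, 1:00 pm–2:30 pm, 7:15 pm–8:15 pm.
2:00 pm–6:00 pm minus B → 2:30 pm–6:00 pm.

2:30 pm–6:00 pm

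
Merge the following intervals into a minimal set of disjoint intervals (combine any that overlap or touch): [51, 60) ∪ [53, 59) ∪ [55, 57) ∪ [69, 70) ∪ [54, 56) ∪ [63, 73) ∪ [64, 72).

Sort by start: [51, 60), [53, 59), [54, 56), [55, 57), [63, 73), [64, 72), [69, 70).
[53, 59) overlaps/touches [51, 60) → extend to [51, 60).
[54, 56) overlaps/touches [51, 60) → extend to [51, 60).
[55, 57) overlaps/touches [51, 60) → extend to [51, 60).
[63, 73) is disjoint → start new block.
[64, 72) overlaps/touches [63, 73) → extend to [63, 73).
[69, 70) overlaps/touches [63, 73) → extend to [63, 73).

[51, 60) ∪ [63, 73)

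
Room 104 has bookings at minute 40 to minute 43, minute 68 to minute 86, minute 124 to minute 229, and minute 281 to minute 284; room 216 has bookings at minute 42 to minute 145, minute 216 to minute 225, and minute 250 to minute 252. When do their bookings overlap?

minute 40 to minute 43 overlaps B on minute 42 to minute 43.
minute 68 to minute 86 overlaps B on minute 68 to minute 86.
minute 124 to minute 229 overlaps B on minute 124 to minute 145, minute 216 to minute 225.
minute 281 to minute 284 falls entirely outside B.

minute 42 to minute 43, minute 68 to minute 86, minute 124 to minute 145, minute 216 to minute 225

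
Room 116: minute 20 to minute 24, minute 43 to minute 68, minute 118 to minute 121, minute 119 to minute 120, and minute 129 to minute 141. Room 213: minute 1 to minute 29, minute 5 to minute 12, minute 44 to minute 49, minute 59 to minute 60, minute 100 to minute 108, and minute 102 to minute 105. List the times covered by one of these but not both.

Merge the first list: minute 20 to minute 24, minute 43 to minute 68, minute 118 to minute 121, minute 129 to minute 141.
Merge the second list: minute 1 to minute 29, minute 44 to minute 49, minute 59 to minute 60, minute 100 to minute 108.
A \ B = minute 43 to minute 44, minute 49 to minute 59, minute 60 to minute 68, minute 118 to minute 121, minute 129 to minute 141.
B \ A = minute 1 to minute 20, minute 24 to minute 29, minute 100 to minute 108.
Union of the two gives the symmetric difference.

minute 1 to minute 20, minute 24 to minute 29, minute 43 to minute 44, minute 49 to minute 59, minute 60 to minute 68, minute 100 to minute 108, minute 118 to minute 121, minute 129 to minute 141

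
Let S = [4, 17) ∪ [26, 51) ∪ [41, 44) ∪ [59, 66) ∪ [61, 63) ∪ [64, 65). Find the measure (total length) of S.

Merged: [4, 17), [26, 51), [59, 66).
Lengths: 13 + 25 + 7 = 45.

45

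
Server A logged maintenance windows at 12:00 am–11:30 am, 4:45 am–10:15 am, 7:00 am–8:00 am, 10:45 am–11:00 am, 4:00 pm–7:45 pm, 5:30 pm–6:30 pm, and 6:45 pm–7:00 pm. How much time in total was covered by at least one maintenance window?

Merged: 12:00 am-11:30 am, 4:00 pm-7:45 pm.
Lengths: 11 h 30 min + 3 h 45 min = 15 h 15 min.

15 h 15 min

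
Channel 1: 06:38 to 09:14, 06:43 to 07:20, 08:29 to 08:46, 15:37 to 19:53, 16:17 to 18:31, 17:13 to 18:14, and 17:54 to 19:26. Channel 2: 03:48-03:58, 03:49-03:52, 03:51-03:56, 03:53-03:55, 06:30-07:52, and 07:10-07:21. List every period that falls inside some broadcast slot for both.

First set merges to 06:38-09:14, 15:37-19:53.
Second set merges to 03:48-03:58, 06:30-07:52.
06:38-09:14 meets the second set on 06:38-07:52.
15:37-19:53: no overlap with the second set.

06:38-07:52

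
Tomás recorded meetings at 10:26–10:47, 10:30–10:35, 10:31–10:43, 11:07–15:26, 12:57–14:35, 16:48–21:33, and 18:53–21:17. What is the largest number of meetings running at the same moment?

At 10:31, 3 of the intervals are simultaneously active.
No point has more.

3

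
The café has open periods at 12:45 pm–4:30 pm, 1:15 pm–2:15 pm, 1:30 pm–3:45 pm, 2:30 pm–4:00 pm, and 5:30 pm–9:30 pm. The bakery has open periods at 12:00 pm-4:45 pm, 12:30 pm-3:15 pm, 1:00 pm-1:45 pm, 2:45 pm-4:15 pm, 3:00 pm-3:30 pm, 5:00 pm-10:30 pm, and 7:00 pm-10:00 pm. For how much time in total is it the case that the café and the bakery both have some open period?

First set merges to 12:45 pm–4:30 pm, 5:30 pm–9:30 pm.
Second set merges to 12:00 pm–4:45 pm, 5:00 pm–10:30 pm.
A ∩ B = 12:45 pm–4:30 pm, 5:30 pm–9:30 pm.
Total: 3 h 45 min + 4 h = 7 h 45 min.

7 h 45 min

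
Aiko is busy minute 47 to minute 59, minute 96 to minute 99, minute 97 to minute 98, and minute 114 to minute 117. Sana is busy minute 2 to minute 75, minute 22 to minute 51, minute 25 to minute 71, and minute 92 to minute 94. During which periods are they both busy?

minute 47 to minute 59

A, merged: minute 47 to minute 59, minute 96 to minute 99, minute 114 to minute 117.
B, merged: minute 2 to minute 75, minute 92 to minute 94.
minute 47 to minute 59 meets the second set on minute 47 to minute 59.
minute 96 to minute 99: no overlap with the second set.
minute 114 to minute 117: no overlap with the second set.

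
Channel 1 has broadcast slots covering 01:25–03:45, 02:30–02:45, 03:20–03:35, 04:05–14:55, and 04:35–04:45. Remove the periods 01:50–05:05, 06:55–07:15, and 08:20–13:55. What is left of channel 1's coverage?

01:25-01:50, 05:05-06:55, 07:15-08:20, 13:55-14:55

A, merged: 01:25-03:45, 04:05-14:55.
01:25-03:45 minus B → 01:25-01:50.
04:05-14:55 minus B → 05:05-06:55, 07:15-08:20, 13:55-14:55.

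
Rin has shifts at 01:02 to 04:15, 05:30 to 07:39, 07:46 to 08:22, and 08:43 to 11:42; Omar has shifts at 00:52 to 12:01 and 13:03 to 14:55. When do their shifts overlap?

01:02–04:15 overlaps B on 01:02–04:15.
05:30–07:39 overlaps B on 05:30–07:39.
07:46–08:22 overlaps B on 07:46–08:22.
08:43–11:42 overlaps B on 08:43–11:42.

01:02–04:15, 05:30–07:39, 07:46–08:22, 08:43–11:42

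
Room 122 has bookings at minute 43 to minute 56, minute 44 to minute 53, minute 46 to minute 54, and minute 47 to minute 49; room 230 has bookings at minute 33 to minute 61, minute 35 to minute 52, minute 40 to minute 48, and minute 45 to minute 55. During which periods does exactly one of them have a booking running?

Merge the first list: minute 43 to minute 56.
Merge the second list: minute 33 to minute 61.
Only in the first: none.
Only in the second: minute 33 to minute 43, minute 56 to minute 61.
Together these are the periods covered by exactly one.

minute 33 to minute 43, minute 56 to minute 61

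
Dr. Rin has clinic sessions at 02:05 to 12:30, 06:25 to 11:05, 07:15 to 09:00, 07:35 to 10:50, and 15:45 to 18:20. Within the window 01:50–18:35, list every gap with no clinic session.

Covered (merged): 02:05-12:30, 15:45-18:20.
Complement within 01:50-18:35: 01:50-02:05, 12:30-15:45, 18:20-18:35.

01:50-02:05, 12:30-15:45, 18:20-18:35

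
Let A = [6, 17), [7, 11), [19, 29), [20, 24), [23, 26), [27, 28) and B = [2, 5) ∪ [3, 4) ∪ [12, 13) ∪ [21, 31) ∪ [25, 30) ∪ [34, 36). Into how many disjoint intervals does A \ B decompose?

First set merges to [6, 17), [19, 29).
Second set merges to [2, 5), [12, 13), [21, 31), [34, 36).
A \ B = [6, 12), [13, 17), [19, 21).
That is 3 disjoint pieces.

3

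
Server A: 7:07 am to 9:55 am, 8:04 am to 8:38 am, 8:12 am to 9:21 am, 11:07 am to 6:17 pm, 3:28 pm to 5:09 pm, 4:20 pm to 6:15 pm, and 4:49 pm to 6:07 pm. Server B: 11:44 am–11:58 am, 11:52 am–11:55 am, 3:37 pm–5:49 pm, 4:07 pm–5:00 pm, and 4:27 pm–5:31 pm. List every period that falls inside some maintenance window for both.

11:44 am–11:58 am, 3:37 pm–5:49 pm

A, merged: 7:07 am–9:55 am, 11:07 am–6:17 pm.
B, merged: 11:44 am–11:58 am, 3:37 pm–5:49 pm.
7:07 am–9:55 am meets no B interval.
11:07 am–6:17 pm ∩ B → 11:44 am–11:58 am, 3:37 pm–5:49 pm.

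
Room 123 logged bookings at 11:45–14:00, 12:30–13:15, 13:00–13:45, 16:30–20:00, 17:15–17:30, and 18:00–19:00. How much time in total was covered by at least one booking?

5 h 45 min

Merged: 11:45–14:00, 16:30–20:00.
Lengths: 2 h 15 min + 3 h 30 min = 5 h 45 min.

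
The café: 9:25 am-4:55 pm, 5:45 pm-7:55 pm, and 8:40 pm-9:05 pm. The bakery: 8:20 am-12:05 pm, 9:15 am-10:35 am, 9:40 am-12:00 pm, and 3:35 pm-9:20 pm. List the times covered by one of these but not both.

8:20 am–9:25 am, 12:05 pm–3:35 pm, 4:55 pm–5:45 pm, 7:55 pm–8:40 pm, 9:05 pm–9:20 pm

Second set merges to 8:20 am–12:05 pm, 3:35 pm–9:20 pm.
A \ B = 12:05 pm–3:35 pm.
B \ A = 8:20 am–9:25 am, 4:55 pm–5:45 pm, 7:55 pm–8:40 pm, 9:05 pm–9:20 pm.
Union of the two gives the symmetric difference.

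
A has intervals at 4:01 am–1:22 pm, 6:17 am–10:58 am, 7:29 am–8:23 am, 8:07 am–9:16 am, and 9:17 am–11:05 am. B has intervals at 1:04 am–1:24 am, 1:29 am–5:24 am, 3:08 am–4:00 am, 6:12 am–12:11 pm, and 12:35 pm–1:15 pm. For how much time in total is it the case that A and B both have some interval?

First set merges to 4:01 am–1:22 pm.
Second set merges to 1:04 am–1:24 am, 1:29 am–5:24 am, 6:12 am–12:11 pm, 12:35 pm–1:15 pm.
A ∩ B = 4:01 am–5:24 am, 6:12 am–12:11 pm, 12:35 pm–1:15 pm.
Total: 1 h 23 min + 5 h 59 min + 40 min = 8 h 2 min.

8 h 2 min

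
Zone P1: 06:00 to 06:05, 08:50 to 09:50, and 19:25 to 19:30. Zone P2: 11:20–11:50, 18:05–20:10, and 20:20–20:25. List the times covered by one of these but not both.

Only in the first: 06:00–06:05, 08:50–09:50.
Only in the second: 11:20–11:50, 18:05–19:25, 19:30–20:10, 20:20–20:25.
Together these are the periods covered by exactly one.

06:00–06:05, 08:50–09:50, 11:20–11:50, 18:05–19:25, 19:30–20:10, 20:20–20:25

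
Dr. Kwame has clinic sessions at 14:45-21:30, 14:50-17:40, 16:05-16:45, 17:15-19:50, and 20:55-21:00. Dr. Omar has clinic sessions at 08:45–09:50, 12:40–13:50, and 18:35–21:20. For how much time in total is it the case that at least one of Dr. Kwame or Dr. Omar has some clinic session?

A, merged: 14:45-21:30.
A ∪ B = 08:45-09:50, 12:40-13:50, 14:45-21:30.
Total: 1 h 5 min + 1 h 10 min + 6 h 45 min = 9 h.

9 h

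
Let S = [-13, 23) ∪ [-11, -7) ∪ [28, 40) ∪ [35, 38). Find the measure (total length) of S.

Merged: [-13, 23), [28, 40).
Lengths: 36 + 12 = 48.

48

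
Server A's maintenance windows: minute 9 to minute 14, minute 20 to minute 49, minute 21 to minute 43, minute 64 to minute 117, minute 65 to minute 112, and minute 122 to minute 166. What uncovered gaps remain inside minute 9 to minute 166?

minute 14 to minute 20, minute 49 to minute 64, minute 117 to minute 122

After merging, the occupied span is minute 9 to minute 14, minute 20 to minute 49, minute 64 to minute 117, minute 122 to minute 166.
Uncovered inside minute 9 to minute 166: minute 14 to minute 20, minute 49 to minute 64, minute 117 to minute 122.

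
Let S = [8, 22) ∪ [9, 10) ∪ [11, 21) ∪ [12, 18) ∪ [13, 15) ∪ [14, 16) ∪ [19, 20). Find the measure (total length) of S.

14

Merged: [8, 22).
Length: 14.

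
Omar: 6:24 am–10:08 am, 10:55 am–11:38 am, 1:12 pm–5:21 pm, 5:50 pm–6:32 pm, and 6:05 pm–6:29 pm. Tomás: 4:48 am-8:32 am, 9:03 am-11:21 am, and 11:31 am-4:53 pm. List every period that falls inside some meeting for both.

6:24 am–8:32 am, 9:03 am–10:08 am, 10:55 am–11:21 am, 11:31 am–11:38 am, 1:12 pm–4:53 pm

First set merges to 6:24 am–10:08 am, 10:55 am–11:38 am, 1:12 pm–5:21 pm, 5:50 pm–6:32 pm.
6:24 am–10:08 am meets the second set on 6:24 am–8:32 am, 9:03 am–10:08 am.
10:55 am–11:38 am meets the second set on 10:55 am–11:21 am, 11:31 am–11:38 am.
1:12 pm–5:21 pm meets the second set on 1:12 pm–4:53 pm.
5:50 pm–6:32 pm: no overlap with the second set.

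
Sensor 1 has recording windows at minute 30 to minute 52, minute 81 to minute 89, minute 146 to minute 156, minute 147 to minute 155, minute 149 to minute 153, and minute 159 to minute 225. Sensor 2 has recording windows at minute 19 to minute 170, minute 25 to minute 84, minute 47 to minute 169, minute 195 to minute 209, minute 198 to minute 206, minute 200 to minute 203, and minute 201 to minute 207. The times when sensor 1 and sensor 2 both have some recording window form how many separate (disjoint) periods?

First set merges to minute 30 to minute 52, minute 81 to minute 89, minute 146 to minute 156, minute 159 to minute 225.
Second set merges to minute 19 to minute 170, minute 195 to minute 209.
A ∩ B = minute 30 to minute 52, minute 81 to minute 89, minute 146 to minute 156, minute 159 to minute 170, minute 195 to minute 209.
That is 5 disjoint pieces.

5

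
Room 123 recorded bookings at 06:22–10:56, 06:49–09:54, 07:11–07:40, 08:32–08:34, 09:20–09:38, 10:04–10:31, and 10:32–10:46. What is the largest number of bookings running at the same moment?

At 07:11, 3 of the intervals are simultaneously active.
No point has more.

3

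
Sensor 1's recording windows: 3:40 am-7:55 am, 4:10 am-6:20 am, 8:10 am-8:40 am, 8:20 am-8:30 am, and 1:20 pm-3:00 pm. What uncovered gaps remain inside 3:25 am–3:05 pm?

3:25 am–3:40 am, 7:55 am–8:10 am, 8:40 am–1:20 pm, 3:00 pm–3:05 pm

After merging, the occupied span is 3:40 am–7:55 am, 8:10 am–8:40 am, 1:20 pm–3:00 pm.
Uncovered inside 3:25 am–3:05 pm: 3:25 am–3:40 am, 7:55 am–8:10 am, 8:40 am–1:20 pm, 3:00 pm–3:05 pm.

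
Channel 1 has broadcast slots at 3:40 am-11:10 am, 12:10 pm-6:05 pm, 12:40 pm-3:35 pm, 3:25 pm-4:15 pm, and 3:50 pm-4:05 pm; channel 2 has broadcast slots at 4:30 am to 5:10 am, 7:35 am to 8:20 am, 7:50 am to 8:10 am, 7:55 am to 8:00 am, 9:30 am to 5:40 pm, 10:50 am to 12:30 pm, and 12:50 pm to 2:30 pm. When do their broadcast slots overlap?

4:30 am–5:10 am, 7:35 am–8:20 am, 9:30 am–11:10 am, 12:10 pm–5:40 pm

First set merges to 3:40 am–11:10 am, 12:10 pm–6:05 pm.
Second set merges to 4:30 am–5:10 am, 7:35 am–8:20 am, 9:30 am–5:40 pm.
3:40 am–11:10 am overlaps B on 4:30 am–5:10 am, 7:35 am–8:20 am, 9:30 am–11:10 am.
12:10 pm–6:05 pm overlaps B on 12:10 pm–5:40 pm.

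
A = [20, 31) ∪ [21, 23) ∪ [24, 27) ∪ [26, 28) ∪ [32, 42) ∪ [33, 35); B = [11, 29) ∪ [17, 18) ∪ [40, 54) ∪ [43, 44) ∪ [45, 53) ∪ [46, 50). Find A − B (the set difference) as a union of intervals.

[29, 31) ∪ [32, 40)

First set merges to [20, 31), [32, 42).
Second set merges to [11, 29), [40, 54).
[20, 31) with B removed leaves [29, 31).
[32, 42) with B removed leaves [32, 40).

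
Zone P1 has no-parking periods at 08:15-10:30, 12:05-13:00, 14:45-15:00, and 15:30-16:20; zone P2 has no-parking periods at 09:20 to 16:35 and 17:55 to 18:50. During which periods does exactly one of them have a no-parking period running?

08:15–09:20, 10:30–12:05, 13:00–14:45, 15:00–15:30, 16:20–16:35, 17:55–18:50

Only in the first: 08:15–09:20.
Only in the second: 10:30–12:05, 13:00–14:45, 15:00–15:30, 16:20–16:35, 17:55–18:50.
Together these are the periods covered by exactly one.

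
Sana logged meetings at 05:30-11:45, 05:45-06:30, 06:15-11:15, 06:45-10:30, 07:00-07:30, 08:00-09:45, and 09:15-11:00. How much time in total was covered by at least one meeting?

Merged: 05:30–11:45.
Length: 6 h 15 min.

6 h 15 min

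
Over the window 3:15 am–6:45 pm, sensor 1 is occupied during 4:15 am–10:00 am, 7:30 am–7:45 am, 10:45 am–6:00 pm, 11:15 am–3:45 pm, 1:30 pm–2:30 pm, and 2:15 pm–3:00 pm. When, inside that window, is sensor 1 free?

After merging, the occupied span is 4:15 am-10:00 am, 10:45 am-6:00 pm.
Complement within 3:15 am-6:45 pm: 3:15 am-4:15 am, 10:00 am-10:45 am, 6:00 pm-6:45 pm.

3:15 am-4:15 am, 10:00 am-10:45 am, 6:00 pm-6:45 pm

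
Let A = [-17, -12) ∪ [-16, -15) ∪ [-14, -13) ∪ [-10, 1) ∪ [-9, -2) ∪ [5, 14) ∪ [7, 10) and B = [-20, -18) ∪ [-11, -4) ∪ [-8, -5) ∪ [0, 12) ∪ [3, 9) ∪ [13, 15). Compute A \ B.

[-17, -12) ∪ [-4, 0) ∪ [12, 13)

First set merges to [-17, -12), [-10, 1), [5, 14).
Second set merges to [-20, -18), [-11, -4), [0, 12), [13, 15).
[-17, -12): no B overlap → unchanged.
[-10, 1) minus B → [-4, 0).
[5, 14) minus B → [12, 13).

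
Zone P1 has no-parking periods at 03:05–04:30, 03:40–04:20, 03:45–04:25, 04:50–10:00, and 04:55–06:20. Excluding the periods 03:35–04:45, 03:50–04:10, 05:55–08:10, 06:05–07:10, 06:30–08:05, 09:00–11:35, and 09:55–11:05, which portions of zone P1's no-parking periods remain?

03:05–03:35, 04:50–05:55, 08:10–09:00

Merge the first list: 03:05–04:30, 04:50–10:00.
Merge the second list: 03:35–04:45, 05:55–08:10, 09:00–11:35.
03:05–04:30 with B removed leaves 03:05–03:35.
04:50–10:00 with B removed leaves 04:50–05:55, 08:10–09:00.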